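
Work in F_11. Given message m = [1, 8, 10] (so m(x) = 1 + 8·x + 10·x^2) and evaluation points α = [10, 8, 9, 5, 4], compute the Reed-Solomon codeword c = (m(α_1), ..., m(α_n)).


c = [3, 1, 3, 5, 6]

Message polynomial: m(x) = 1 + 8·x + 10·x^2 (mod 11).
For each evaluation point α_i, compute m(α_i) mod 11:
  α_1 = 10: Horner steps 10 → 9 → 3, so m(10) = 3.
  α_2 = 8: Horner steps 10 → 0 → 1, so m(8) = 1.
  α_3 = 9: Horner steps 10 → 10 → 3, so m(9) = 3.
  α_4 = 5: Horner steps 10 → 3 → 5, so m(5) = 5.
  α_5 = 4: Horner steps 10 → 4 → 6, so m(4) = 6.
Codeword c = [3, 1, 3, 5, 6] ∈ F_11^5.


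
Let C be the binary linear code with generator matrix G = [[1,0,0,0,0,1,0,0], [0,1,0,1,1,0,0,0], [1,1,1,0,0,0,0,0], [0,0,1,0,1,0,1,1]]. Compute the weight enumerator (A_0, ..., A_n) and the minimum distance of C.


Weight distribution: A_0 = 1, A_2 = 1, A_3 = 3, A_4 = 5, A_5 = 4, A_6 = 1, A_7 = 1. Minimum distance d = 2.

Enumerate all 2^4 = 16 messages m ∈ F_2^4.
For each, compute codeword c = mG in F_2^8, then tally its weight.
  m = 0000 → c = 00000000, weight = 0.
  m = 1000 → c = 10000100, weight = 2.
  m = 0100 → c = 01011000, weight = 3.
  m = 1100 → c = 11011100, weight = 5.
  m = 0010 → c = 11100000, weight = 3.
  m = 1010 → c = 01100100, weight = 3.
  m = 0110 → c = 10111000, weight = 4.
  m = 1110 → c = 00111100, weight = 4.
  m = 0001 → c = 00101011, weight = 4.
  m = 1001 → c = 10101111, weight = 6.
  m = 0101 → c = 01110011, weight = 5.
  m = 1101 → c = 11110111, weight = 7.
  m = 0011 → c = 11001011, weight = 5.
  m = 1011 → c = 01001111, weight = 5.
  m = 0111 → c = 10010011, weight = 4.
  m = 1111 → c = 00010111, weight = 4.
Tally weights:
  weight 0: 1 codewords.
  weight 2: 1 codewords.
  weight 3: 3 codewords.
  weight 4: 5 codewords.
  weight 5: 4 codewords.
  weight 6: 1 codewords.
  weight 7: 1 codewords.
Minimum distance d = smallest w > 0 with A_w > 0 = 2.
Sanity: Σ A_w = 16 = 2^4 = 16 ✓.


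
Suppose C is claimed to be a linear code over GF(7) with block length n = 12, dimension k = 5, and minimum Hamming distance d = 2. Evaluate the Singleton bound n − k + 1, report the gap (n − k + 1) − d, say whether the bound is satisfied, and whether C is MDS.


Singleton RHS = n − k + 1 = 8, slack = 6, bound satisfied, not MDS.

Singleton bound: d ≤ n − k + 1.
Here n = 12, k = 5, so n − k + 1 = 8.
Given d = 2, check d ≤ 8: YES.
Slack = (n − k + 1) − d = 6.
The code is NOT MDS (slack = 6 > 0).
Description: the claimed parameters are [12, 5, 2]_7; such a code would be non-MDS.


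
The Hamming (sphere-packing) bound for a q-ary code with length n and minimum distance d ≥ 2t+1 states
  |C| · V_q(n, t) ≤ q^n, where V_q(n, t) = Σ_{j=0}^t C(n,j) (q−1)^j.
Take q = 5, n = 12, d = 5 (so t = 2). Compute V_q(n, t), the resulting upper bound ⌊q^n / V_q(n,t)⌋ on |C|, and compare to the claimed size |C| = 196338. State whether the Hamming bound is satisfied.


V_q(n, t) = 1105, q^n = 244140625, Hamming bound = 220941, |C| = 196338 ≤ bound (satisfied).

Step 1: Compute V_q(n, t) = Σ_{j=0}^2 C(n, j) (q−1)^j.
  j = 0: C(12,0)·(4)^0 = 1·1 = 1.
  j = 1: C(12,1)·(4)^1 = 12·4 = 48.
  j = 2: C(12,2)·(4)^2 = 66·16 = 1056.
  V_q(n, t) = 1 + 48 + 1056 = 1105.
Step 2: q^n = 5^12 = 244140625.
Step 3: Hamming bound ⌊q^n / V_q(n,t)⌋ = ⌊244140625/1105⌋ = 220941.
Step 4: Compare |C| = 196338 to 220941: satisfied.
The claimed |C| lies below the Hamming bound.


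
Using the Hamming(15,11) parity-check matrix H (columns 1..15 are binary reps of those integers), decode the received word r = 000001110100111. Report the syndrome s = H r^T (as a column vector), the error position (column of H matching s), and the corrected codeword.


s = (1, 1, 1, 1)^T, error position = 15, corrected codeword c = 000001110100110

Compute s = H r^T mod 2 one row at a time:
  s_1 = 1 + 0 + 1 + 0 + 0 + 1 + 1 + 1 = 5 ≡ 1 (mod 2).
  s_2 = 0 + 0 + 1 + 1 + 0 + 1 + 1 + 1 = 5 ≡ 1 (mod 2).
  s_3 = 0 + 0 + 1 + 1 + 1 + 0 + 1 + 1 = 5 ≡ 1 (mod 2).
  s_4 = 0 + 0 + 0 + 1 + 0 + 0 + 1 + 1 = 3 ≡ 1 (mod 2).
s = (1, 1, 1, 1)^T — this equals column 15 of H (binary 1111), so error is at position 15.
Correct: flip bit 15 of r = 000001110100111 to get c = 000001110100110.


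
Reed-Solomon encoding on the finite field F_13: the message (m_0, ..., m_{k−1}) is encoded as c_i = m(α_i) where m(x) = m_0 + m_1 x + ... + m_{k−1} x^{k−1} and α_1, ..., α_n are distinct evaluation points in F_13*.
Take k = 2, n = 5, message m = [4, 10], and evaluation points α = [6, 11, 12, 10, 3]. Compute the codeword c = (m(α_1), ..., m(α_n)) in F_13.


c = [12, 10, 7, 0, 8]

Message polynomial: m(x) = 4 + 10·x (mod 13).
For each evaluation point α_i, compute m(α_i) mod 13:
  α_1 = 6: Horner steps 10 → 12, so m(6) = 12.
  α_2 = 11: Horner steps 10 → 10, so m(11) = 10.
  α_3 = 12: Horner steps 10 → 7, so m(12) = 7.
  α_4 = 10: Horner steps 10 → 0, so m(10) = 0.
  α_5 = 3: Horner steps 10 → 8, so m(3) = 8.
Codeword c = [12, 10, 7, 0, 8] ∈ F_13^5.


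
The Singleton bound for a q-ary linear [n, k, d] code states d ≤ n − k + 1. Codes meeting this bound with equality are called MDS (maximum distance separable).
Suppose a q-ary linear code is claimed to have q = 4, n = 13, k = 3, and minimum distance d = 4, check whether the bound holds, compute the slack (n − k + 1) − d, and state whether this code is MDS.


Singleton RHS = n − k + 1 = 11, slack = 7, bound satisfied, not MDS.

Singleton bound: d ≤ n − k + 1.
Here n = 13, k = 3, so n − k + 1 = 11.
Given d = 4, check d ≤ 11: YES.
Slack = (n − k + 1) − d = 7.
The code is NOT MDS (slack = 7 > 0).
Description: the claimed parameters are [13, 3, 4]_4; such a code would be non-MDS.


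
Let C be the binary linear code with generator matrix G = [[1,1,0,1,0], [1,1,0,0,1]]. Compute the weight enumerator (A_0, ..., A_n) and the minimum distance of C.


Weight distribution: A_0 = 1, A_2 = 1, A_3 = 2. Minimum distance d = 2.

Enumerate all 2^2 = 4 messages m ∈ F_2^2.
For each, compute codeword c = mG in F_2^5, then tally its weight.
  m = 00 → c = 00000, weight = 0.
  m = 10 → c = 11010, weight = 3.
  m = 01 → c = 11001, weight = 3.
  m = 11 → c = 00011, weight = 2.
Tally weights:
  weight 0: 1 codewords.
  weight 2: 1 codewords.
  weight 3: 2 codewords.
Minimum distance d = smallest w > 0 with A_w > 0 = 2.
Sanity: Σ A_w = 4 = 2^2 = 4 ✓.


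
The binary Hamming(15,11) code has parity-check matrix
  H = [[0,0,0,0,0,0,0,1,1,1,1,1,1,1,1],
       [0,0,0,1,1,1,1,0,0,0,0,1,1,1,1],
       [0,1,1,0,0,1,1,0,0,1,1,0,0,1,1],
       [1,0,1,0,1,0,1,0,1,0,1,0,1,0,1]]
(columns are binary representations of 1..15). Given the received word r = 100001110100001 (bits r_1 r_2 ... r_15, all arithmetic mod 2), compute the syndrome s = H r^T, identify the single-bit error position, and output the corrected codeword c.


s = (1, 1, 0, 1)^T, error position = 13, corrected codeword c = 100001110100101

Compute s = H r^T mod 2 one row at a time:
  s_1 = 1 + 0 + 1 + 0 + 0 + 0 + 0 + 1 = 3 ≡ 1 (mod 2).
  s_2 = 0 + 0 + 1 + 1 + 0 + 0 + 0 + 1 = 3 ≡ 1 (mod 2).
  s_3 = 0 + 0 + 1 + 1 + 1 + 0 + 0 + 1 = 4 ≡ 0 (mod 2).
  s_4 = 1 + 0 + 0 + 1 + 0 + 0 + 0 + 1 = 3 ≡ 1 (mod 2).
s = (1, 1, 0, 1)^T — this equals column 13 of H (binary 1101), so error is at position 13.
Correct: flip bit 13 of r = 100001110100001 to get c = 100001110100101.


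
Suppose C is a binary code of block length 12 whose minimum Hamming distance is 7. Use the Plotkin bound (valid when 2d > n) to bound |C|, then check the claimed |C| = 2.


Plotkin bound M ≤ 6; given |C| = 2 ≤ bound (satisfied).

Check applicability: 2d = 14, n = 12.
2d − n = 2 > 0, so Plotkin applies.
Compute d/(2d−n) = 7/2 ≈ 3.5000.
⌊d/(2d−n)⌋ = 3.
Plotkin bound: M ≤ 2·3 = 6.
Given |C| = 2, check: satisfied.
This |C| is below the Plotkin bound.


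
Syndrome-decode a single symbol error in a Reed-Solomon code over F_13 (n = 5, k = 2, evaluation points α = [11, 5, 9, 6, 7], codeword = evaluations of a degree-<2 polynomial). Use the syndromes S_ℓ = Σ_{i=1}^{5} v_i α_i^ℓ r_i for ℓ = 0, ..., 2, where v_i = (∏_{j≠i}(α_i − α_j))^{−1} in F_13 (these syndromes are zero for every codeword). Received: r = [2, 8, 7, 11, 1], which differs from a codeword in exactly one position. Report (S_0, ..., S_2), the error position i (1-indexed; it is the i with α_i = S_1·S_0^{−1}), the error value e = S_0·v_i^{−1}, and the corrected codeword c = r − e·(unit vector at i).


S = (9, 8, 10), error at position 1, error magnitude e = 2, c = [0, 8, 7, 11, 1].

Step 1: column multipliers v_i = (∏_{j≠i}(α_i − α_j))^{−1} mod 13.
  i = 1 (α = 11): (11−5)(11−9)(11−6)(11−7) = 6·2·5·4 = 240 ≡ 6, so v_1 = 6^{−1} = 11 (mod 13).
  i = 2 (α = 5): (5−11)(5−9)(5−6)(5−7) = (−6)·(−4)·(−1)·(−2) = 48 ≡ 9, so v_2 = 9^{−1} = 3 (mod 13).
  i = 3 (α = 9): (9−11)(9−5)(9−6)(9−7) = (−2)·4·3·2 = −48 ≡ 4, so v_3 = 4^{−1} = 10 (mod 13).
  i = 4 (α = 6): (6−11)(6−5)(6−9)(6−7) = (−5)·1·(−3)·(−1) = −15 ≡ 11, so v_4 = 11^{−1} = 6 (mod 13).
  i = 5 (α = 7): (7−11)(7−5)(7−9)(7−6) = (−4)·2·(−2)·1 = 16 ≡ 3, so v_5 = 3^{−1} = 9 (mod 13).
  v = [11, 3, 10, 6, 9].
Step 2: syndromes of r = [2, 8, 7, 11, 1] (all sums mod 13).
  S_0 = Σ v_i r_i = 11·2 + 3·8 + 10·7 + 6·11 + 9·1 = 191 ≡ 9.
  S_1 = Σ v_i α_i r_i = 11·11·2 + 3·5·8 + 10·9·7 + 6·6·11 + 9·7·1 = 1451 ≡ 8.
  α_i^2 mod 13 = [4, 12, 3, 10, 10].
  S_2 = Σ v_i α_i^2 r_i = 11·4·2 + 3·12·8 + 10·3·7 + 6·10·11 + 9·10·1 = 1336 ≡ 10.
  S = (9, 8, 10) ≠ 0, so r is not a codeword (an error is present).
Step 3: locate the error. For a single error e at position i, S_ℓ = v_i·e·α_i^ℓ, so α_err = S_1/S_0.
  S_0^{−1} = 9^{−1} = 3 (mod 13), so α_err = 8·3 = 24 ≡ 11 = α_1. Error position i = 1.
  Consistency check: S_2/S_1 = 10·5 = 50 ≡ 11 = α_err ✓ (single-error assumption holds).
Step 4: error magnitude e = S_0/v_1 = S_0·∏_{j≠1}(α_1 − α_j) = 9·6 = 54 ≡ 2 (mod 13).
Step 5: correct position 1: c_1 = r_1 − e = 2 − 2 ≡ 0 (mod 13). Hence c = [0, 8, 7, 11, 1].
  Check: interpolating c through the α_i gives m(x) = 6 + 3·x (degree < 2) with m(α_i) = c_i for every i, so c is indeed a codeword.


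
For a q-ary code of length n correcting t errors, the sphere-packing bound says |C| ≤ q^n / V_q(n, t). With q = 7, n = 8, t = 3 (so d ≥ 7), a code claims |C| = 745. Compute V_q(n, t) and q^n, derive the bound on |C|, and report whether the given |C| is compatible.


V_q(n, t) = 13153, q^n = 5764801, Hamming bound = 438, |C| = 745 > bound (violated).

Step 1: Compute V_q(n, t) = Σ_{j=0}^3 C(n, j) (q−1)^j.
  j = 0: C(8,0)·(6)^0 = 1·1 = 1.
  j = 1: C(8,1)·(6)^1 = 8·6 = 48.
  j = 2: C(8,2)·(6)^2 = 28·36 = 1008.
  j = 3: C(8,3)·(6)^3 = 56·216 = 12096.
  V_q(n, t) = 1 + 48 + 1008 + 12096 = 13153.
Step 2: q^n = 7^8 = 5764801.
Step 3: Hamming bound ⌊q^n / V_q(n,t)⌋ = ⌊5764801/13153⌋ = 438.
Step 4: Compare |C| = 745 to 438: violated.
The claimed |C| lies above the Hamming bound, so no 7-ary code of length 8 with d ≥ 7 can have 745 codewords.


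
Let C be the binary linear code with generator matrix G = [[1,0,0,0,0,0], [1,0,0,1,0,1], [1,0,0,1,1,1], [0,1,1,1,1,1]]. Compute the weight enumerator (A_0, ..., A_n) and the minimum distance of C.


Weight distribution: A_0 = 1, A_1 = 2, A_2 = 3, A_3 = 4, A_4 = 3, A_5 = 2, A_6 = 1. Minimum distance d = 1.

Enumerate all 2^4 = 16 messages m ∈ F_2^4.
For each, compute codeword c = mG in F_2^6, then tally its weight.
  m = 0000 → c = 000000, weight = 0.
  m = 1000 → c = 100000, weight = 1.
  m = 0100 → c = 100101, weight = 3.
  m = 1100 → c = 000101, weight = 2.
  m = 0010 → c = 100111, weight = 4.
  m = 1010 → c = 000111, weight = 3.
  m = 0110 → c = 000010, weight = 1.
  m = 1110 → c = 100010, weight = 2.
  m = 0001 → c = 011111, weight = 5.
  m = 1001 → c = 111111, weight = 6.
  m = 0101 → c = 111010, weight = 4.
  m = 1101 → c = 011010, weight = 3.
  m = 0011 → c = 111000, weight = 3.
  m = 1011 → c = 011000, weight = 2.
  m = 0111 → c = 011101, weight = 4.
  m = 1111 → c = 111101, weight = 5.
Tally weights:
  weight 0: 1 codewords.
  weight 1: 2 codewords.
  weight 2: 3 codewords.
  weight 3: 4 codewords.
  weight 4: 3 codewords.
  weight 5: 2 codewords.
  weight 6: 1 codewords.
Minimum distance d = smallest w > 0 with A_w > 0 = 1.
Sanity: Σ A_w = 16 = 2^4 = 16 ✓.


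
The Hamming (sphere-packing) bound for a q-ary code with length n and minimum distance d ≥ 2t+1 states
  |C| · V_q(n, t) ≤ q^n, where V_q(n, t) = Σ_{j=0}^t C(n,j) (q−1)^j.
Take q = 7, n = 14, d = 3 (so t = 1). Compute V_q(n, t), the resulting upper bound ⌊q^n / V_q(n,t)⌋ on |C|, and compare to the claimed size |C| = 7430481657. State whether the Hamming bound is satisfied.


V_q(n, t) = 85, q^n = 678223072849, Hamming bound = 7979094974, |C| = 7430481657 ≤ bound (satisfied).

Step 1: Compute V_q(n, t) = Σ_{j=0}^1 C(n, j) (q−1)^j.
  j = 0: C(14,0)·(6)^0 = 1·1 = 1.
  j = 1: C(14,1)·(6)^1 = 14·6 = 84.
  V_q(n, t) = 1 + 84 = 85.
Step 2: q^n = 7^14 = 678223072849.
Step 3: Hamming bound ⌊q^n / V_q(n,t)⌋ = ⌊678223072849/85⌋ = 7979094974.
Step 4: Compare |C| = 7430481657 to 7979094974: satisfied.
The claimed |C| lies below the Hamming bound.


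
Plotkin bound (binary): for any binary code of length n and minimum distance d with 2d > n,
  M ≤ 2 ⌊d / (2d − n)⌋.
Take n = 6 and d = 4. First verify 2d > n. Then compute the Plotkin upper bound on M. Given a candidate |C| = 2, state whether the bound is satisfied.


Plotkin bound M ≤ 4; given |C| = 2 ≤ bound (satisfied).

Check applicability: 2d = 8, n = 6.
2d − n = 2 > 0, so Plotkin applies.
Compute d/(2d−n) = 4/2 ≈ 2.0000.
⌊d/(2d−n)⌋ = 2.
Plotkin bound: M ≤ 2·2 = 4.
Given |C| = 2, check: satisfied.
This |C| is below the Plotkin bound.


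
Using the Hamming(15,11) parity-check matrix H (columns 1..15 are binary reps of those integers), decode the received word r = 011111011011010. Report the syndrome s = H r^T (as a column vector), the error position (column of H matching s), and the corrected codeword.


s = (1, 1, 1, 0)^T, error position = 14, corrected codeword c = 011111011011000

Compute s = H r^T mod 2 one row at a time:
  s_1 = 1 + 1 + 0 + 1 + 1 + 0 + 1 + 0 = 5 ≡ 1 (mod 2).
  s_2 = 1 + 1 + 1 + 0 + 1 + 0 + 1 + 0 = 5 ≡ 1 (mod 2).
  s_3 = 1 + 1 + 1 + 0 + 0 + 1 + 1 + 0 = 5 ≡ 1 (mod 2).
  s_4 = 0 + 1 + 1 + 0 + 1 + 1 + 0 + 0 = 4 ≡ 0 (mod 2).
s = (1, 1, 1, 0)^T — this equals column 14 of H (binary 1110), so error is at position 14.
Correct: flip bit 14 of r = 011111011011010 to get c = 011111011011000.


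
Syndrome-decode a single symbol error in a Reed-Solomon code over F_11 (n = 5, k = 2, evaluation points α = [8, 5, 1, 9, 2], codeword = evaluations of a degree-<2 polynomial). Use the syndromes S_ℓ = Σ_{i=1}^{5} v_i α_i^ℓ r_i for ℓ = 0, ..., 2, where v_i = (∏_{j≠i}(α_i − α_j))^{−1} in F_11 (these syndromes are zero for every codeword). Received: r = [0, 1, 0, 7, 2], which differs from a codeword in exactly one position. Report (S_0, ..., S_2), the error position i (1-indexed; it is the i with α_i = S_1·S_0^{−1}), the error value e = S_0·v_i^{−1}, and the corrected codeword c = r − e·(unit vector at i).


S = (4, 4, 4), error at position 3, error magnitude e = 5, c = [0, 1, 6, 7, 2].

Step 1: column multipliers v_i = (∏_{j≠i}(α_i − α_j))^{−1} mod 11.
  i = 1 (α = 8): (8−5)(8−1)(8−9)(8−2) = 3·7·(−1)·6 = −126 ≡ 6, so v_1 = 6^{−1} = 2 (mod 11).
  i = 2 (α = 5): (5−8)(5−1)(5−9)(5−2) = (−3)·4·(−4)·3 = 144 ≡ 1, so v_2 = 1^{−1} = 1 (mod 11).
  i = 3 (α = 1): (1−8)(1−5)(1−9)(1−2) = (−7)·(−4)·(−8)·(−1) = 224 ≡ 4, so v_3 = 4^{−1} = 3 (mod 11).
  i = 4 (α = 9): (9−8)(9−5)(9−1)(9−2) = 1·4·8·7 = 224 ≡ 4, so v_4 = 4^{−1} = 3 (mod 11).
  i = 5 (α = 2): (2−8)(2−5)(2−1)(2−9) = (−6)·(−3)·1·(−7) = −126 ≡ 6, so v_5 = 6^{−1} = 2 (mod 11).
  v = [2, 1, 3, 3, 2].
Step 2: syndromes of r = [0, 1, 0, 7, 2] (all sums mod 11).
  S_0 = Σ v_i r_i = 2·0 + 1·1 + 3·0 + 3·7 + 2·2 = 26 ≡ 4.
  S_1 = Σ v_i α_i r_i = 2·8·0 + 1·5·1 + 3·1·0 + 3·9·7 + 2·2·2 = 202 ≡ 4.
  α_i^2 mod 11 = [9, 3, 1, 4, 4].
  S_2 = Σ v_i α_i^2 r_i = 2·9·0 + 1·3·1 + 3·1·0 + 3·4·7 + 2·4·2 = 103 ≡ 4.
  S = (4, 4, 4) ≠ 0, so r is not a codeword (an error is present).
Step 3: locate the error. For a single error e at position i, S_ℓ = v_i·e·α_i^ℓ, so α_err = S_1/S_0.
  S_0^{−1} = 4^{−1} = 3 (mod 11), so α_err = 4·3 = 12 ≡ 1 = α_3. Error position i = 3.
  Consistency check: S_2/S_1 = 4·3 = 12 ≡ 1 = α_err ✓ (single-error assumption holds).
Step 4: error magnitude e = S_0/v_3 = S_0·∏_{j≠3}(α_3 − α_j) = 4·4 = 16 ≡ 5 (mod 11).
Step 5: correct position 3: c_3 = r_3 − e = 0 − 5 ≡ 6 (mod 11). Hence c = [0, 1, 6, 7, 2].
  Check: interpolating c through the α_i gives m(x) = 10 + 7·x (degree < 2) with m(α_i) = c_i for every i, so c is indeed a codeword.


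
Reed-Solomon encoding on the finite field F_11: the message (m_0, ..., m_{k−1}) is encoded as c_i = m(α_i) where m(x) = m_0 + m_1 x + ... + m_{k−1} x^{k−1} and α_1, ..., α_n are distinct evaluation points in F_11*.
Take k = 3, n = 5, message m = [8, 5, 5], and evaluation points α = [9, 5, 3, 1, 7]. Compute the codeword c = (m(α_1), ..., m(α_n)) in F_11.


c = [7, 4, 2, 7, 2]

Message polynomial: m(x) = 8 + 5·x + 5·x^2 (mod 11).
For each evaluation point α_i, compute m(α_i) mod 11:
  α_1 = 9: Horner steps 5 → 6 → 7, so m(9) = 7.
  α_2 = 5: Horner steps 5 → 8 → 4, so m(5) = 4.
  α_3 = 3: Horner steps 5 → 9 → 2, so m(3) = 2.
  α_4 = 1: Horner steps 5 → 10 → 7, so m(1) = 7.
  α_5 = 7: Horner steps 5 → 7 → 2, so m(7) = 2.
Codeword c = [7, 4, 2, 7, 2] ∈ F_11^5.


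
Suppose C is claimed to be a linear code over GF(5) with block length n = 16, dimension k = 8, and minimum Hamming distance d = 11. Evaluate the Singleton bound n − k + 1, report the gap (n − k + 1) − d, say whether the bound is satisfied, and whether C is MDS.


Singleton RHS = n − k + 1 = 9, slack = -2, bound violated (no such code; not MDS).

Singleton bound: d ≤ n − k + 1.
Here n = 16, k = 8, so n − k + 1 = 9.
Given d = 11, check d ≤ 9: NO.
Slack = (n − k + 1) − d = -2.
The slack is negative: d = 11 exceeds n − k + 1 = 9 by 2, so the Singleton bound is violated and no linear [16, 8, 11]_5 code can exist. In particular it is not MDS (MDS requires d = n − k + 1 exactly).
Description: the claimed parameters are [16, 8, 11]_5; such a code would be impossible (violates the Singleton bound).


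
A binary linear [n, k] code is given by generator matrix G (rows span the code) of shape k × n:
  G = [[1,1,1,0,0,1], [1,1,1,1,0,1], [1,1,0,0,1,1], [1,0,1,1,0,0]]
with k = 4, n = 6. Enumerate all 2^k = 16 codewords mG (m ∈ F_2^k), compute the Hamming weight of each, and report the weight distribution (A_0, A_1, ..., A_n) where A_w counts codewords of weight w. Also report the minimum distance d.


Weight distribution: A_0 = 1, A_1 = 1, A_2 = 4, A_3 = 4, A_4 = 3, A_5 = 3. Minimum distance d = 1.

Enumerate all 2^4 = 16 messages m ∈ F_2^4.
For each, compute codeword c = mG in F_2^6, then tally its weight.
  m = 0000 → c = 000000, weight = 0.
  m = 1000 → c = 111001, weight = 4.
  m = 0100 → c = 111101, weight = 5.
  m = 1100 → c = 000100, weight = 1.
  m = 0010 → c = 110011, weight = 4.
  m = 1010 → c = 001010, weight = 2.
  m = 0110 → c = 001110, weight = 3.
  m = 1110 → c = 110111, weight = 5.
  m = 0001 → c = 101100, weight = 3.
  m = 1001 → c = 010101, weight = 3.
  m = 0101 → c = 010001, weight = 2.
  m = 1101 → c = 101000, weight = 2.
  m = 0011 → c = 011111, weight = 5.
  m = 1011 → c = 100110, weight = 3.
  m = 0111 → c = 100010, weight = 2.
  m = 1111 → c = 011011, weight = 4.
Tally weights:
  weight 0: 1 codewords.
  weight 1: 1 codewords.
  weight 2: 4 codewords.
  weight 3: 4 codewords.
  weight 4: 3 codewords.
  weight 5: 3 codewords.
Minimum distance d = smallest w > 0 with A_w > 0 = 1.
Sanity: Σ A_w = 16 = 2^4 = 16 ✓.


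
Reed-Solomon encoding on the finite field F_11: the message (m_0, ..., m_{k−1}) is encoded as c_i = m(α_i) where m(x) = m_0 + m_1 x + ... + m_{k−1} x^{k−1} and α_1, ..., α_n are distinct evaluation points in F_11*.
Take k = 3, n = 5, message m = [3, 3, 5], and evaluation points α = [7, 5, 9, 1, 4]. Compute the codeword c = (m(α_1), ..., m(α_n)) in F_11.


c = [5, 0, 6, 0, 7]

Message polynomial: m(x) = 3 + 3·x + 5·x^2 (mod 11).
For each evaluation point α_i, compute m(α_i) mod 11:
  α_1 = 7: Horner steps 5 → 5 → 5, so m(7) = 5.
  α_2 = 5: Horner steps 5 → 6 → 0, so m(5) = 0.
  α_3 = 9: Horner steps 5 → 4 → 6, so m(9) = 6.
  α_4 = 1: Horner steps 5 → 8 → 0, so m(1) = 0.
  α_5 = 4: Horner steps 5 → 1 → 7, so m(4) = 7.
Codeword c = [5, 0, 6, 0, 7] ∈ F_11^5.


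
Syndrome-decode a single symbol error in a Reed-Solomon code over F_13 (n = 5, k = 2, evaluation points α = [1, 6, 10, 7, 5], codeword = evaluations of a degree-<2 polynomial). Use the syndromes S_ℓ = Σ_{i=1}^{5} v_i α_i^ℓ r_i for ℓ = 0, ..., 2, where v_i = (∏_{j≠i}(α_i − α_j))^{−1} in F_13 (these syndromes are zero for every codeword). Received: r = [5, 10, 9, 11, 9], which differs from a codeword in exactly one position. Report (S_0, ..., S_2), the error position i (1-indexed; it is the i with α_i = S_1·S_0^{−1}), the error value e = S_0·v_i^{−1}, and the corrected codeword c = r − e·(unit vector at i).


S = (3, 4, 1), error at position 3, error magnitude e = 8, c = [5, 10, 1, 11, 9].

Step 1: column multipliers v_i = (∏_{j≠i}(α_i − α_j))^{−1} mod 13.
  i = 1 (α = 1): (1−6)(1−10)(1−7)(1−5) = (−5)·(−9)·(−6)·(−4) = 1080 ≡ 1, so v_1 = 1^{−1} = 1 (mod 13).
  i = 2 (α = 6): (6−1)(6−10)(6−7)(6−5) = 5·(−4)·(−1)·1 = 20 ≡ 7, so v_2 = 7^{−1} = 2 (mod 13).
  i = 3 (α = 10): (10−1)(10−6)(10−7)(10−5) = 9·4·3·5 = 540 ≡ 7, so v_3 = 7^{−1} = 2 (mod 13).
  i = 4 (α = 7): (7−1)(7−6)(7−10)(7−5) = 6·1·(−3)·2 = −36 ≡ 3, so v_4 = 3^{−1} = 9 (mod 13).
  i = 5 (α = 5): (5−1)(5−6)(5−10)(5−7) = 4·(−1)·(−5)·(−2) = −40 ≡ 12, so v_5 = 12^{−1} = 12 (mod 13).
  v = [1, 2, 2, 9, 12].
Step 2: syndromes of r = [5, 10, 9, 11, 9] (all sums mod 13).
  S_0 = Σ v_i r_i = 1·5 + 2·10 + 2·9 + 9·11 + 12·9 = 250 ≡ 3.
  S_1 = Σ v_i α_i r_i = 1·1·5 + 2·6·10 + 2·10·9 + 9·7·11 + 12·5·9 = 1538 ≡ 4.
  α_i^2 mod 13 = [1, 10, 9, 10, 12].
  S_2 = Σ v_i α_i^2 r_i = 1·1·5 + 2·10·10 + 2·9·9 + 9·10·11 + 12·12·9 = 2653 ≡ 1.
  S = (3, 4, 1) ≠ 0, so r is not a codeword (an error is present).
Step 3: locate the error. For a single error e at position i, S_ℓ = v_i·e·α_i^ℓ, so α_err = S_1/S_0.
  S_0^{−1} = 3^{−1} = 9 (mod 13), so α_err = 4·9 = 36 ≡ 10 = α_3. Error position i = 3.
  Consistency check: S_2/S_1 = 1·10 = 10 ≡ 10 = α_err ✓ (single-error assumption holds).
Step 4: error magnitude e = S_0/v_3 = S_0·∏_{j≠3}(α_3 − α_j) = 3·7 = 21 ≡ 8 (mod 13).
Step 5: correct position 3: c_3 = r_3 − e = 9 − 8 ≡ 1 (mod 13). Hence c = [5, 10, 1, 11, 9].
  Check: interpolating c through the α_i gives m(x) = 4 + 1·x (degree < 2) with m(α_i) = c_i for every i, so c is indeed a codeword.


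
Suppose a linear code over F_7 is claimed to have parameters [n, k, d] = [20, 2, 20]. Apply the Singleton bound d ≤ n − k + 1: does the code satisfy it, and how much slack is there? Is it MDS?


Singleton RHS = n − k + 1 = 19, slack = -1, bound violated (no such code; not MDS).

Singleton bound: d ≤ n − k + 1.
Here n = 20, k = 2, so n − k + 1 = 19.
Given d = 20, check d ≤ 19: NO.
Slack = (n − k + 1) − d = -1.
The slack is negative: d = 20 exceeds n − k + 1 = 19 by 1, so the Singleton bound is violated and no linear [20, 2, 20]_7 code can exist. In particular it is not MDS (MDS requires d = n − k + 1 exactly).
Description: the claimed parameters are [20, 2, 20]_7; such a code would be impossible (violates the Singleton bound).


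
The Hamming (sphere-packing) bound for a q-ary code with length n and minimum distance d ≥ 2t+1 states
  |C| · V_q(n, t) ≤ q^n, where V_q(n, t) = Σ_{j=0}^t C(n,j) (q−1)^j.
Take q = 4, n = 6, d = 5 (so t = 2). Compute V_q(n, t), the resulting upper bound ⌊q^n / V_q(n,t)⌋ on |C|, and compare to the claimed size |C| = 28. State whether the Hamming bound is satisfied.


V_q(n, t) = 154, q^n = 4096, Hamming bound = 26, |C| = 28 > bound (violated).

Step 1: Compute V_q(n, t) = Σ_{j=0}^2 C(n, j) (q−1)^j.
  j = 0: C(6,0)·(3)^0 = 1·1 = 1.
  j = 1: C(6,1)·(3)^1 = 6·3 = 18.
  j = 2: C(6,2)·(3)^2 = 15·9 = 135.
  V_q(n, t) = 1 + 18 + 135 = 154.
Step 2: q^n = 4^6 = 4096.
Step 3: Hamming bound ⌊q^n / V_q(n,t)⌋ = ⌊4096/154⌋ = 26.
Step 4: Compare |C| = 28 to 26: violated.
The claimed |C| lies above the Hamming bound, so no 4-ary code of length 6 with d ≥ 5 can have 28 codewords.


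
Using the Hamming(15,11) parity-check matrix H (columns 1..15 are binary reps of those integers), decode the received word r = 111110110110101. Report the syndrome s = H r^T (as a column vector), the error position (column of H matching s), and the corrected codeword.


s = (1, 1, 0, 1)^T, error position = 13, corrected codeword c = 111110110110001

Compute s = H r^T mod 2 one row at a time:
  s_1 = 1 + 0 + 1 + 1 + 0 + 1 + 0 + 1 = 5 ≡ 1 (mod 2).
  s_2 = 1 + 1 + 0 + 1 + 0 + 1 + 0 + 1 = 5 ≡ 1 (mod 2).
  s_3 = 1 + 1 + 0 + 1 + 1 + 1 + 0 + 1 = 6 ≡ 0 (mod 2).
  s_4 = 1 + 1 + 1 + 1 + 0 + 1 + 1 + 1 = 7 ≡ 1 (mod 2).
s = (1, 1, 0, 1)^T — this equals column 13 of H (binary 1101), so error is at position 13.
Correct: flip bit 13 of r = 111110110110101 to get c = 111110110110001.


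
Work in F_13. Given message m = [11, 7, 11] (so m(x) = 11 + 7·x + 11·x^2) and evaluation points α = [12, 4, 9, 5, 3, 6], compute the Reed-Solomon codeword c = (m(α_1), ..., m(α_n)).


c = [2, 7, 3, 9, 1, 7]

Message polynomial: m(x) = 11 + 7·x + 11·x^2 (mod 13).
For each evaluation point α_i, compute m(α_i) mod 13:
  α_1 = 12: Horner steps 11 → 9 → 2, so m(12) = 2.
  α_2 = 4: Horner steps 11 → 12 → 7, so m(4) = 7.
  α_3 = 9: Horner steps 11 → 2 → 3, so m(9) = 3.
  α_4 = 5: Horner steps 11 → 10 → 9, so m(5) = 9.
  α_5 = 3: Horner steps 11 → 1 → 1, so m(3) = 1.
  α_6 = 6: Horner steps 11 → 8 → 7, so m(6) = 7.
Codeword c = [2, 7, 3, 9, 1, 7] ∈ F_13^6.


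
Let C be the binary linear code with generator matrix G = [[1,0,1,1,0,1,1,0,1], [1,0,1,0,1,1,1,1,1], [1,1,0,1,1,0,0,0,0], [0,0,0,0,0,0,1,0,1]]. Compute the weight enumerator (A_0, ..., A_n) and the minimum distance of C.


Weight distribution: A_0 = 1, A_2 = 1, A_3 = 2, A_4 = 3, A_5 = 4, A_6 = 3, A_7 = 2. Minimum distance d = 2.

Enumerate all 2^4 = 16 messages m ∈ F_2^4.
For each, compute codeword c = mG in F_2^9, then tally its weight.
  m = 0000 → c = 000000000, weight = 0.
  m = 1000 → c = 101101101, weight = 6.
  m = 0100 → c = 101011111, weight = 7.
  m = 1100 → c = 000110010, weight = 3.
  m = 0010 → c = 110110000, weight = 4.
  m = 1010 → c = 011011101, weight = 6.
  m = 0110 → c = 011101111, weight = 7.
  m = 1110 → c = 110000010, weight = 3.
  m = 0001 → c = 000000101, weight = 2.
  m = 1001 → c = 101101000, weight = 4.
  m = 0101 → c = 101011010, weight = 5.
  m = 1101 → c = 000110111, weight = 5.
  m = 0011 → c = 110110101, weight = 6.
  m = 1011 → c = 011011000, weight = 4.
  m = 0111 → c = 011101010, weight = 5.
  m = 1111 → c = 110000111, weight = 5.
Tally weights:
  weight 0: 1 codewords.
  weight 2: 1 codewords.
  weight 3: 2 codewords.
  weight 4: 3 codewords.
  weight 5: 4 codewords.
  weight 6: 3 codewords.
  weight 7: 2 codewords.
Minimum distance d = smallest w > 0 with A_w > 0 = 2.
Sanity: Σ A_w = 16 = 2^4 = 16 ✓.


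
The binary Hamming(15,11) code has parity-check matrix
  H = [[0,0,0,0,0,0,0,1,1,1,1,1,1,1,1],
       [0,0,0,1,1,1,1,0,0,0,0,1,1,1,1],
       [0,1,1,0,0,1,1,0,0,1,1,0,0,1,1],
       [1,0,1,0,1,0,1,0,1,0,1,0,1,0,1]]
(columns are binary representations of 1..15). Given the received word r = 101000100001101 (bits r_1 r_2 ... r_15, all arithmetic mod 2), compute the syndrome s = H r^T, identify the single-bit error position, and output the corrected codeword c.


s = (1, 0, 1, 1)^T, error position = 11, corrected codeword c = 101000100011101

Compute s = H r^T mod 2 one row at a time:
  s_1 = 0 + 0 + 0 + 0 + 1 + 1 + 0 + 1 = 3 ≡ 1 (mod 2).
  s_2 = 0 + 0 + 0 + 1 + 1 + 1 + 0 + 1 = 4 ≡ 0 (mod 2).
  s_3 = 0 + 1 + 0 + 1 + 0 + 0 + 0 + 1 = 3 ≡ 1 (mod 2).
  s_4 = 1 + 1 + 0 + 1 + 0 + 0 + 1 + 1 = 5 ≡ 1 (mod 2).
s = (1, 0, 1, 1)^T — this equals column 11 of H (binary 1011), so error is at position 11.
Correct: flip bit 11 of r = 101000100001101 to get c = 101000100011101.


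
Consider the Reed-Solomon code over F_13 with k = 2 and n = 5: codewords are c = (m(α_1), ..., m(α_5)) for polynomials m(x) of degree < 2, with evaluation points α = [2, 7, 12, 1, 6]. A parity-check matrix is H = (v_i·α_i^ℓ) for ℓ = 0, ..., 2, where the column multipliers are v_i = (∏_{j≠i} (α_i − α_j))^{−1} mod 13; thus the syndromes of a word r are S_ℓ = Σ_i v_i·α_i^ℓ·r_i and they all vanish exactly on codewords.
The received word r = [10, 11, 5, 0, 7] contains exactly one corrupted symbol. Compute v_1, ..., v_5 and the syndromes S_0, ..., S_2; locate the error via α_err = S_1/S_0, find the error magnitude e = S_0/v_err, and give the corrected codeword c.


S = (4, 8, 3), error at position 1, error magnitude e = 6, c = [4, 11, 5, 0, 7].

Step 1: column multipliers v_i = (∏_{j≠i}(α_i − α_j))^{−1} mod 13.
  i = 1 (α = 2): (2−7)(2−12)(2−1)(2−6) = (−5)·(−10)·1·(−4) = −200 ≡ 8, so v_1 = 8^{−1} = 5 (mod 13).
  i = 2 (α = 7): (7−2)(7−12)(7−1)(7−6) = 5·(−5)·6·1 = −150 ≡ 6, so v_2 = 6^{−1} = 11 (mod 13).
  i = 3 (α = 12): (12−2)(12−7)(12−1)(12−6) = 10·5·11·6 = 3300 ≡ 11, so v_3 = 11^{−1} = 6 (mod 13).
  i = 4 (α = 1): (1−2)(1−7)(1−12)(1−6) = (−1)·(−6)·(−11)·(−5) = 330 ≡ 5, so v_4 = 5^{−1} = 8 (mod 13).
  i = 5 (α = 6): (6−2)(6−7)(6−12)(6−1) = 4·(−1)·(−6)·5 = 120 ≡ 3, so v_5 = 3^{−1} = 9 (mod 13).
  v = [5, 11, 6, 8, 9].
Step 2: syndromes of r = [10, 11, 5, 0, 7] (all sums mod 13).
  S_0 = Σ v_i r_i = 5·10 + 11·11 + 6·5 + 8·0 + 9·7 = 264 ≡ 4.
  S_1 = Σ v_i α_i r_i = 5·2·10 + 11·7·11 + 6·12·5 + 8·1·0 + 9·6·7 = 1685 ≡ 8.
  α_i^2 mod 13 = [4, 10, 1, 1, 10].
  S_2 = Σ v_i α_i^2 r_i = 5·4·10 + 11·10·11 + 6·1·5 + 8·1·0 + 9·10·7 = 2070 ≡ 3.
  S = (4, 8, 3) ≠ 0, so r is not a codeword (an error is present).
Step 3: locate the error. For a single error e at position i, S_ℓ = v_i·e·α_i^ℓ, so α_err = S_1/S_0.
  S_0^{−1} = 4^{−1} = 10 (mod 13), so α_err = 8·10 = 80 ≡ 2 = α_1. Error position i = 1.
  Consistency check: S_2/S_1 = 3·5 = 15 ≡ 2 = α_err ✓ (single-error assumption holds).
Step 4: error magnitude e = S_0/v_1 = S_0·∏_{j≠1}(α_1 − α_j) = 4·8 = 32 ≡ 6 (mod 13).
Step 5: correct position 1: c_1 = r_1 − e = 10 − 6 ≡ 4 (mod 13). Hence c = [4, 11, 5, 0, 7].
  Check: interpolating c through the α_i gives m(x) = 9 + 4·x (degree < 2) with m(α_i) = c_i for every i, so c is indeed a codeword.


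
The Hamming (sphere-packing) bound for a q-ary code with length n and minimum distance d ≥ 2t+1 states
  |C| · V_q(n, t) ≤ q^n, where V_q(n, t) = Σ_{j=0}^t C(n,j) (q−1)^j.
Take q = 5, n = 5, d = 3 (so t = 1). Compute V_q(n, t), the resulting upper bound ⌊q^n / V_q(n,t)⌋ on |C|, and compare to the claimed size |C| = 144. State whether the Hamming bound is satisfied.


V_q(n, t) = 21, q^n = 3125, Hamming bound = 148, |C| = 144 ≤ bound (satisfied).

Step 1: Compute V_q(n, t) = Σ_{j=0}^1 C(n, j) (q−1)^j.
  j = 0: C(5,0)·(4)^0 = 1·1 = 1.
  j = 1: C(5,1)·(4)^1 = 5·4 = 20.
  V_q(n, t) = 1 + 20 = 21.
Step 2: q^n = 5^5 = 3125.
Step 3: Hamming bound ⌊q^n / V_q(n,t)⌋ = ⌊3125/21⌋ = 148.
Step 4: Compare |C| = 144 to 148: satisfied.
The claimed |C| lies below the Hamming bound.


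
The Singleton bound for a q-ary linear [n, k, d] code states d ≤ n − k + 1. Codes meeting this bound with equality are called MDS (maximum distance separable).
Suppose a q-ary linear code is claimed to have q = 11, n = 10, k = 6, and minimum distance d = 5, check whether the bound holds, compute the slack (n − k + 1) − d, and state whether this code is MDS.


Singleton RHS = n − k + 1 = 5, slack = 0, bound satisfied, MDS.

Singleton bound: d ≤ n − k + 1.
Here n = 10, k = 6, so n − k + 1 = 5.
Given d = 5, check d ≤ 5: YES.
Slack = (n − k + 1) − d = 0.
The code is MDS (slack = 0).
Description: the claimed parameters are [10, 6, 5]_11; such a code would be MDS (meets Singleton bound).


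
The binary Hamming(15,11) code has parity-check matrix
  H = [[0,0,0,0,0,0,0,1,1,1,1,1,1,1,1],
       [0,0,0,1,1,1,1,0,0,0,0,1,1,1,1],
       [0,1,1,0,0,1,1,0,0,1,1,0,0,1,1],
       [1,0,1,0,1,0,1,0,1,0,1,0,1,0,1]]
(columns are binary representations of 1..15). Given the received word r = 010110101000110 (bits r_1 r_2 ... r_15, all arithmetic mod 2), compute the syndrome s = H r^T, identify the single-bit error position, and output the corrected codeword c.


s = (1, 1, 1, 0)^T, error position = 14, corrected codeword c = 010110101000100

Compute s = H r^T mod 2 one row at a time:
  s_1 = 0 + 1 + 0 + 0 + 0 + 1 + 1 + 0 = 3 ≡ 1 (mod 2).
  s_2 = 1 + 1 + 0 + 1 + 0 + 1 + 1 + 0 = 5 ≡ 1 (mod 2).
  s_3 = 1 + 0 + 0 + 1 + 0 + 0 + 1 + 0 = 3 ≡ 1 (mod 2).
  s_4 = 0 + 0 + 1 + 1 + 1 + 0 + 1 + 0 = 4 ≡ 0 (mod 2).
s = (1, 1, 1, 0)^T — this equals column 14 of H (binary 1110), so error is at position 14.
Correct: flip bit 14 of r = 010110101000110 to get c = 010110101000100.


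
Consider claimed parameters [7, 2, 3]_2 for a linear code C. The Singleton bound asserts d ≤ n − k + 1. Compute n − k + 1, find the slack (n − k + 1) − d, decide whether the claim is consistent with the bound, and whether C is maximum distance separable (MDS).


Singleton RHS = n − k + 1 = 6, slack = 3, bound satisfied, not MDS.

Singleton bound: d ≤ n − k + 1.
Here n = 7, k = 2, so n − k + 1 = 6.
Given d = 3, check d ≤ 6: YES.
Slack = (n − k + 1) − d = 3.
The code is NOT MDS (slack = 3 > 0).
Description: the claimed parameters are [7, 2, 3]_2; such a code would be non-MDS.


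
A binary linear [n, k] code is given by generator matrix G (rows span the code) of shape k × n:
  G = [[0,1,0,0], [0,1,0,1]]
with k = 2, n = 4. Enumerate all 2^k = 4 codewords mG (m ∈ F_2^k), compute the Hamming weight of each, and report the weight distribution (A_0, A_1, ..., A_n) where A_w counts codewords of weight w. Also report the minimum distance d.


Weight distribution: A_0 = 1, A_1 = 2, A_2 = 1. Minimum distance d = 1.

Enumerate all 2^2 = 4 messages m ∈ F_2^2.
For each, compute codeword c = mG in F_2^4, then tally its weight.
  m = 00 → c = 0000, weight = 0.
  m = 10 → c = 0100, weight = 1.
  m = 01 → c = 0101, weight = 2.
  m = 11 → c = 0001, weight = 1.
Tally weights:
  weight 0: 1 codewords.
  weight 1: 2 codewords.
  weight 2: 1 codewords.
Minimum distance d = smallest w > 0 with A_w > 0 = 1.
Sanity: Σ A_w = 4 = 2^2 = 4 ✓.


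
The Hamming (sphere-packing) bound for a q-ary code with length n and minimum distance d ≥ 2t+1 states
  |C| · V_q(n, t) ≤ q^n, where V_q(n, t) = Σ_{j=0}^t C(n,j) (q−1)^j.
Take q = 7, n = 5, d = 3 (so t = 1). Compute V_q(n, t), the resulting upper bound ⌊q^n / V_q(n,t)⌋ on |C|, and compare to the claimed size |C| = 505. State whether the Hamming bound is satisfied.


V_q(n, t) = 31, q^n = 16807, Hamming bound = 542, |C| = 505 ≤ bound (satisfied).

Step 1: Compute V_q(n, t) = Σ_{j=0}^1 C(n, j) (q−1)^j.
  j = 0: C(5,0)·(6)^0 = 1·1 = 1.
  j = 1: C(5,1)·(6)^1 = 5·6 = 30.
  V_q(n, t) = 1 + 30 = 31.
Step 2: q^n = 7^5 = 16807.
Step 3: Hamming bound ⌊q^n / V_q(n,t)⌋ = ⌊16807/31⌋ = 542.
Step 4: Compare |C| = 505 to 542: satisfied.
The claimed |C| lies below the Hamming bound.


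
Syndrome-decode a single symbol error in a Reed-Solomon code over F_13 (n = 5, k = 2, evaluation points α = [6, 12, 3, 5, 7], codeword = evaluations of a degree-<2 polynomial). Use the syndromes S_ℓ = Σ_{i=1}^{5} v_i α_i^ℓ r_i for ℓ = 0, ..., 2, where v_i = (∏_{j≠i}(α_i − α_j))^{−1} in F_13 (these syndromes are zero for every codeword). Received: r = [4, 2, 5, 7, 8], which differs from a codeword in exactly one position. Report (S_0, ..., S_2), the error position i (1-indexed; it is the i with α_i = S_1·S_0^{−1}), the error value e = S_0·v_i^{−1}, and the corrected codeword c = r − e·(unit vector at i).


S = (3, 2, 10), error at position 4, error magnitude e = 7, c = [4, 2, 5, 0, 8].

Step 1: column multipliers v_i = (∏_{j≠i}(α_i − α_j))^{−1} mod 13.
  i = 1 (α = 6): (6−12)(6−3)(6−5)(6−7) = (−6)·3·1·(−1) = 18 ≡ 5, so v_1 = 5^{−1} = 8 (mod 13).
  i = 2 (α = 12): (12−6)(12−3)(12−5)(12−7) = 6·9·7·5 = 1890 ≡ 5, so v_2 = 5^{−1} = 8 (mod 13).
  i = 3 (α = 3): (3−6)(3−12)(3−5)(3−7) = (−3)·(−9)·(−2)·(−4) = 216 ≡ 8, so v_3 = 8^{−1} = 5 (mod 13).
  i = 4 (α = 5): (5−6)(5−12)(5−3)(5−7) = (−1)·(−7)·2·(−2) = −28 ≡ 11, so v_4 = 11^{−1} = 6 (mod 13).
  i = 5 (α = 7): (7−6)(7−12)(7−3)(7−5) = 1·(−5)·4·2 = −40 ≡ 12, so v_5 = 12^{−1} = 12 (mod 13).
  v = [8, 8, 5, 6, 12].
Step 2: syndromes of r = [4, 2, 5, 7, 8] (all sums mod 13).
  S_0 = Σ v_i r_i = 8·4 + 8·2 + 5·5 + 6·7 + 12·8 = 211 ≡ 3.
  S_1 = Σ v_i α_i r_i = 8·6·4 + 8·12·2 + 5·3·5 + 6·5·7 + 12·7·8 = 1341 ≡ 2.
  α_i^2 mod 13 = [10, 1, 9, 12, 10].
  S_2 = Σ v_i α_i^2 r_i = 8·10·4 + 8·1·2 + 5·9·5 + 6·12·7 + 12·10·8 = 2025 ≡ 10.
  S = (3, 2, 10) ≠ 0, so r is not a codeword (an error is present).
Step 3: locate the error. For a single error e at position i, S_ℓ = v_i·e·α_i^ℓ, so α_err = S_1/S_0.
  S_0^{−1} = 3^{−1} = 9 (mod 13), so α_err = 2·9 = 18 ≡ 5 = α_4. Error position i = 4.
  Consistency check: S_2/S_1 = 10·7 = 70 ≡ 5 = α_err ✓ (single-error assumption holds).
Step 4: error magnitude e = S_0/v_4 = S_0·∏_{j≠4}(α_4 − α_j) = 3·11 = 33 ≡ 7 (mod 13).
Step 5: correct position 4: c_4 = r_4 − e = 7 − 7 ≡ 0 (mod 13). Hence c = [4, 2, 5, 0, 8].
  Check: interpolating c through the α_i gives m(x) = 6 + 4·x (degree < 2) with m(α_i) = c_i for every i, so c is indeed a codeword.


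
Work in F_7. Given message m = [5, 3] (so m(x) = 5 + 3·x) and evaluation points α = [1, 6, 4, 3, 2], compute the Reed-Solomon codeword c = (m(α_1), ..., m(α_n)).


c = [1, 2, 3, 0, 4]

Message polynomial: m(x) = 5 + 3·x (mod 7).
For each evaluation point α_i, compute m(α_i) mod 7:
  α_1 = 1: Horner steps 3 → 1, so m(1) = 1.
  α_2 = 6: Horner steps 3 → 2, so m(6) = 2.
  α_3 = 4: Horner steps 3 → 3, so m(4) = 3.
  α_4 = 3: Horner steps 3 → 0, so m(3) = 0.
  α_5 = 2: Horner steps 3 → 4, so m(2) = 4.
Codeword c = [1, 2, 3, 0, 4] ∈ F_7^5.


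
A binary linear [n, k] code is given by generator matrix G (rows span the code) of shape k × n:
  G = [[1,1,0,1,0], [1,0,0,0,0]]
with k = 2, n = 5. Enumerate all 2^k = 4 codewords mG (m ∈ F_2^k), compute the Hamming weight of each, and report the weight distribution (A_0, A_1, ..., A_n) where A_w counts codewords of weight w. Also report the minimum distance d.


Weight distribution: A_0 = 1, A_1 = 1, A_2 = 1, A_3 = 1. Minimum distance d = 1.

Enumerate all 2^2 = 4 messages m ∈ F_2^2.
For each, compute codeword c = mG in F_2^5, then tally its weight.
  m = 00 → c = 00000, weight = 0.
  m = 10 → c = 11010, weight = 3.
  m = 01 → c = 10000, weight = 1.
  m = 11 → c = 01010, weight = 2.
Tally weights:
  weight 0: 1 codewords.
  weight 1: 1 codewords.
  weight 2: 1 codewords.
  weight 3: 1 codewords.
Minimum distance d = smallest w > 0 with A_w > 0 = 1.
Sanity: Σ A_w = 4 = 2^2 = 4 ✓.
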